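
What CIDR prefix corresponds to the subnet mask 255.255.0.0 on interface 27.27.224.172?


Binary: 11111111.11111111.00000000.00000000
Count leading 1s
Prefix: /16


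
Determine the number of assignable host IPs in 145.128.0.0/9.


Host bits = 32 - 9 = 23
Total addresses = 2^23 = 8388608
Usable = total - 2 (network and broadcast)
Usable hosts: 8388606


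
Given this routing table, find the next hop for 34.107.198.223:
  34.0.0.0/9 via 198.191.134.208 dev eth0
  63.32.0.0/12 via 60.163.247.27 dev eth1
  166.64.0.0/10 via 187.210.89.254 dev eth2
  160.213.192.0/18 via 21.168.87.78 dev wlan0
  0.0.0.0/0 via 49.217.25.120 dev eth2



Longest prefix match for 34.107.198.223:
  /9 34.0.0.0: MATCH
  /12 63.32.0.0: no
  /10 166.64.0.0: no
  /18 160.213.192.0: no
  /0 0.0.0.0: MATCH
Selected: next-hop 198.191.134.208 via eth0 (matched /9)


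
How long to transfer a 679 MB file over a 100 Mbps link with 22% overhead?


Effective throughput = 100 * (1 - 22/100) = 78 Mbps
File size in Mb = 679 * 8 = 5432 Mb
Time = 5432 / 78
Time = 69.641 seconds


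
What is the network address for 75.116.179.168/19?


IP:   01001011.01110100.10110011.10101000
Mask: 11111111.11111111.11100000.00000000
AND operation:
Net:  01001011.01110100.10100000.00000000
Network: 75.116.160.0/19


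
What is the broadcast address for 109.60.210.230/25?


Network: 109.60.210.128/25
Host bits = 7
Set all host bits to 1:
Broadcast: 109.60.210.255


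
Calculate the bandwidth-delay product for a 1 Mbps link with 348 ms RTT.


BDP = bandwidth * RTT
= 1 Mbps * 348 ms
= 1 * 1e6 * 348 / 1000 bits
= 348000 bits
= 43500 bytes
= 42.4805 KB
BDP = 348000 bits (43500 bytes)


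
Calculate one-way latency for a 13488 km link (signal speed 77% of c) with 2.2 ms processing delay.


Speed = 0.77 * 3e5 km/s = 231000 km/s
Propagation delay = 13488 / 231000 = 0.0584 s = 58.3896 ms
Processing delay = 2.2 ms
Total one-way latency = 60.5896 ms


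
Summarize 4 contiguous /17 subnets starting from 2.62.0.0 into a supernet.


Original prefix: /17
Number of subnets: 4 = 2^2
New prefix = 17 - 2 = 15
Supernet: 2.62.0.0/15


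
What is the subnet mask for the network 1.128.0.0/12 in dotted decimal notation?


/12 means 12 network bits, 20 host bits
Binary: 11111111111100000000000000000000
Mask: 255.240.0.0


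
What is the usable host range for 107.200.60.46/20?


Network: 107.200.48.0
Broadcast: 107.200.63.255
First usable = network + 1
Last usable = broadcast - 1
Range: 107.200.48.1 to 107.200.63.254


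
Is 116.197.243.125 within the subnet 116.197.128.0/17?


Subnet network: 116.197.128.0
Test IP AND mask: 116.197.128.0
Yes, 116.197.243.125 is in 116.197.128.0/17


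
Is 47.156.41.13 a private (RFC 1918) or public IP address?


RFC 1918 private ranges:
  10.0.0.0/8 (10.0.0.0 - 10.255.255.255)
  172.16.0.0/12 (172.16.0.0 - 172.31.255.255)
  192.168.0.0/16 (192.168.0.0 - 192.168.255.255)
Public (not in any RFC 1918 range)


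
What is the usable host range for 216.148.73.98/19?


Network: 216.148.64.0
Broadcast: 216.148.95.255
First usable = network + 1
Last usable = broadcast - 1
Range: 216.148.64.1 to 216.148.95.254


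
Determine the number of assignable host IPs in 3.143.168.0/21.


Host bits = 32 - 21 = 11
Total addresses = 2^11 = 2048
Usable = total - 2 (network and broadcast)
Usable hosts: 2046


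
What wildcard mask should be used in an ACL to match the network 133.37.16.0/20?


Subnet mask: 255.255.240.0
Wildcard = 255.255.255.255 - subnet mask
255 - 255 = 0
255 - 255 = 0
255 - 240 = 15
255 - 0 = 255
Wildcard: 0.0.15.255


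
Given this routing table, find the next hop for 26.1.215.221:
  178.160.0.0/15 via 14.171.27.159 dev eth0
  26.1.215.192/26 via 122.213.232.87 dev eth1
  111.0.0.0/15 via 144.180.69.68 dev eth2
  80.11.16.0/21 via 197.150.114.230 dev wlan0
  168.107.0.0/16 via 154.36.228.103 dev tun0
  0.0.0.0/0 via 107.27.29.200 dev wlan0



Longest prefix match for 26.1.215.221:
  /15 178.160.0.0: no
  /26 26.1.215.192: MATCH
  /15 111.0.0.0: no
  /21 80.11.16.0: no
  /16 168.107.0.0: no
  /0 0.0.0.0: MATCH
Selected: next-hop 122.213.232.87 via eth1 (matched /26)


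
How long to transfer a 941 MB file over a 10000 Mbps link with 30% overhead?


Effective throughput = 10000 * (1 - 30/100) = 7000 Mbps
File size in Mb = 941 * 8 = 7528 Mb
Time = 7528 / 7000
Time = 1.0754 seconds


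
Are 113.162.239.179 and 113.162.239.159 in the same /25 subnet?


Mask: 255.255.255.128
113.162.239.179 AND mask = 113.162.239.128
113.162.239.159 AND mask = 113.162.239.128
Yes, same subnet (113.162.239.128)


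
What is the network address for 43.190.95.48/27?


IP:   00101011.10111110.01011111.00110000
Mask: 11111111.11111111.11111111.11100000
AND operation:
Net:  00101011.10111110.01011111.00100000
Network: 43.190.95.32/27


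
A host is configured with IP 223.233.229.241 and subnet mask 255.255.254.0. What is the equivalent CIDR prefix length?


Binary: 11111111.11111111.11111110.00000000
Count leading 1s
Prefix: /23


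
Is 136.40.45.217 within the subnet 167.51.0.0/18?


Subnet network: 167.51.0.0
Test IP AND mask: 136.40.0.0
No, 136.40.45.217 is not in 167.51.0.0/18


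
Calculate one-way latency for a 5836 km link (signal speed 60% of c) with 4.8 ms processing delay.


Speed = 0.6 * 3e5 km/s = 180000 km/s
Propagation delay = 5836 / 180000 = 0.0324 s = 32.4222 ms
Processing delay = 4.8 ms
Total one-way latency = 37.2222 ms


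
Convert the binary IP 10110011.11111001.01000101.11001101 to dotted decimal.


10110011 = 179
11111001 = 249
01000101 = 69
11001101 = 205
IP: 179.249.69.205


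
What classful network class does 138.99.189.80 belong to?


First octet: 138
Binary: 10001010
10xxxxxx -> Class B (128-191)
Class B, default mask 255.255.0.0 (/16)


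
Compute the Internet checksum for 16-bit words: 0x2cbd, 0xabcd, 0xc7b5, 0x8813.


Sum all words (with carry folding):
+ 0x2cbd = 0x2cbd
+ 0xabcd = 0xd88a
+ 0xc7b5 = 0xa040
+ 0x8813 = 0x2854
One's complement: ~0x2854
Checksum = 0xd7ab


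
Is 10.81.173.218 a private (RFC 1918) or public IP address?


RFC 1918 private ranges:
  10.0.0.0/8 (10.0.0.0 - 10.255.255.255)
  172.16.0.0/12 (172.16.0.0 - 172.31.255.255)
  192.168.0.0/16 (192.168.0.0 - 192.168.255.255)
Private (in 10.0.0.0/8)


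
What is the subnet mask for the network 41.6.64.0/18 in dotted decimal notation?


/18 means 18 network bits, 14 host bits
Binary: 11111111111111111100000000000000
Mask: 255.255.192.0


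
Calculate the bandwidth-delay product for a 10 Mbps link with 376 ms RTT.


BDP = bandwidth * RTT
= 10 Mbps * 376 ms
= 10 * 1e6 * 376 / 1000 bits
= 3760000 bits
= 470000 bytes
= 458.9844 KB
BDP = 3760000 bits (470000 bytes)


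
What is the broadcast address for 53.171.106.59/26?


Network: 53.171.106.0/26
Host bits = 6
Set all host bits to 1:
Broadcast: 53.171.106.63


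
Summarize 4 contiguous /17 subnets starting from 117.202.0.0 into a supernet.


Original prefix: /17
Number of subnets: 4 = 2^2
New prefix = 17 - 2 = 15
Supernet: 117.202.0.0/15


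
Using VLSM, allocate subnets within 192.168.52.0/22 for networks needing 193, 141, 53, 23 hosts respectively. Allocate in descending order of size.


193 hosts -> /24 (254 usable): 192.168.52.0/24
141 hosts -> /24 (254 usable): 192.168.53.0/24
53 hosts -> /26 (62 usable): 192.168.54.0/26
23 hosts -> /27 (30 usable): 192.168.54.64/27
Allocation: 192.168.52.0/24 (193 hosts, 254 usable); 192.168.53.0/24 (141 hosts, 254 usable); 192.168.54.0/26 (53 hosts, 62 usable); 192.168.54.64/27 (23 hosts, 30 usable)


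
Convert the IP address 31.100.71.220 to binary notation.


31 = 00011111
100 = 01100100
71 = 01000111
220 = 11011100
Binary: 00011111.01100100.01000111.11011100


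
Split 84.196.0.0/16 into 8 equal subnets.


New prefix = 16 + 3 = 19
Each subnet has 8192 addresses
  84.196.0.0/19
  84.196.32.0/19
  84.196.64.0/19
  84.196.96.0/19
  84.196.128.0/19
  84.196.160.0/19
  84.196.192.0/19
  84.196.224.0/19
Subnets: 84.196.0.0/19, 84.196.32.0/19, 84.196.64.0/19, 84.196.96.0/19, 84.196.128.0/19, 84.196.160.0/19, 84.196.192.0/19, 84.196.224.0/19


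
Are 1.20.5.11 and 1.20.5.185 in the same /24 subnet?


Mask: 255.255.255.0
1.20.5.11 AND mask = 1.20.5.0
1.20.5.185 AND mask = 1.20.5.0
Yes, same subnet (1.20.5.0)


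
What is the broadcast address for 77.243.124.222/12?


Network: 77.240.0.0/12
Host bits = 20
Set all host bits to 1:
Broadcast: 77.255.255.255


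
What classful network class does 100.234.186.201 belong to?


First octet: 100
Binary: 01100100
0xxxxxxx -> Class A (1-126)
Class A, default mask 255.0.0.0 (/8)


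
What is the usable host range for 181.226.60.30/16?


Network: 181.226.0.0
Broadcast: 181.226.255.255
First usable = network + 1
Last usable = broadcast - 1
Range: 181.226.0.1 to 181.226.255.254


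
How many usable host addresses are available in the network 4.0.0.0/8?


Host bits = 32 - 8 = 24
Total addresses = 2^24 = 16777216
Usable = total - 2 (network and broadcast)
Usable hosts: 16777214


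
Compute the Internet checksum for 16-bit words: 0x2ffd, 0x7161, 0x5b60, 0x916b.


Sum all words (with carry folding):
+ 0x2ffd = 0x2ffd
+ 0x7161 = 0xa15e
+ 0x5b60 = 0xfcbe
+ 0x916b = 0x8e2a
One's complement: ~0x8e2a
Checksum = 0x71d5


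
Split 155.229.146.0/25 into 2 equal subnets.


New prefix = 25 + 1 = 26
Each subnet has 64 addresses
  155.229.146.0/26
  155.229.146.64/26
Subnets: 155.229.146.0/26, 155.229.146.64/26


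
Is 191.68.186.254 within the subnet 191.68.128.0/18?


Subnet network: 191.68.128.0
Test IP AND mask: 191.68.128.0
Yes, 191.68.186.254 is in 191.68.128.0/18


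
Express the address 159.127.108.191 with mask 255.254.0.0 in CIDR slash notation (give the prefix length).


Binary: 11111111.11111110.00000000.00000000
Count leading 1s
Prefix: /15


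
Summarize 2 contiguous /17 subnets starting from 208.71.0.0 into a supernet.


Original prefix: /17
Number of subnets: 2 = 2^1
New prefix = 17 - 1 = 16
Supernet: 208.71.0.0/16


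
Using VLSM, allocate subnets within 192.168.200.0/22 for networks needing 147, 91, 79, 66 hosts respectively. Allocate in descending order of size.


147 hosts -> /24 (254 usable): 192.168.200.0/24
91 hosts -> /25 (126 usable): 192.168.201.0/25
79 hosts -> /25 (126 usable): 192.168.201.128/25
66 hosts -> /25 (126 usable): 192.168.202.0/25
Allocation: 192.168.200.0/24 (147 hosts, 254 usable); 192.168.201.0/25 (91 hosts, 126 usable); 192.168.201.128/25 (79 hosts, 126 usable); 192.168.202.0/25 (66 hosts, 126 usable)


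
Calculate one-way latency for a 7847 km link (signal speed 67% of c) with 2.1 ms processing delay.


Speed = 0.67 * 3e5 km/s = 201000 km/s
Propagation delay = 7847 / 201000 = 0.039 s = 39.0398 ms
Processing delay = 2.1 ms
Total one-way latency = 41.1398 ms


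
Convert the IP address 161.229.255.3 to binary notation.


161 = 10100001
229 = 11100101
255 = 11111111
3 = 00000011
Binary: 10100001.11100101.11111111.00000011


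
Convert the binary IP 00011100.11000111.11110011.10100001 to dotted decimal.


00011100 = 28
11000111 = 199
11110011 = 243
10100001 = 161
IP: 28.199.243.161


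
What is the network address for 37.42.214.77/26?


IP:   00100101.00101010.11010110.01001101
Mask: 11111111.11111111.11111111.11000000
AND operation:
Net:  00100101.00101010.11010110.01000000
Network: 37.42.214.64/26


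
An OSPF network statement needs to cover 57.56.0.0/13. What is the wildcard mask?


Subnet mask: 255.248.0.0
Wildcard = 255.255.255.255 - subnet mask
255 - 255 = 0
255 - 248 = 7
255 - 0 = 255
255 - 0 = 255
Wildcard: 0.7.255.255


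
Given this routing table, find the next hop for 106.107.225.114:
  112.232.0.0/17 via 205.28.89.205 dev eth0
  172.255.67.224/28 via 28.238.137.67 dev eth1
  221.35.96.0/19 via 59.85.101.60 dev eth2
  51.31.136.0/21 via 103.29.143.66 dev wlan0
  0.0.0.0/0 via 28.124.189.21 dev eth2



Longest prefix match for 106.107.225.114:
  /17 112.232.0.0: no
  /28 172.255.67.224: no
  /19 221.35.96.0: no
  /21 51.31.136.0: no
  /0 0.0.0.0: MATCH
Selected: next-hop 28.124.189.21 via eth2 (matched /0)


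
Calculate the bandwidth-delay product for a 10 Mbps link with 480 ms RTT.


BDP = bandwidth * RTT
= 10 Mbps * 480 ms
= 10 * 1e6 * 480 / 1000 bits
= 4800000 bits
= 600000 bytes
= 585.9375 KB
BDP = 4800000 bits (600000 bytes)


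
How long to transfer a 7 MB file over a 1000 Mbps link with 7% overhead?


Effective throughput = 1000 * (1 - 7/100) = 930.0 Mbps
File size in Mb = 7 * 8 = 56 Mb
Time = 56 / 930.0
Time = 0.0602 seconds


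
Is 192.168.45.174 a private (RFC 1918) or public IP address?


RFC 1918 private ranges:
  10.0.0.0/8 (10.0.0.0 - 10.255.255.255)
  172.16.0.0/12 (172.16.0.0 - 172.31.255.255)
  192.168.0.0/16 (192.168.0.0 - 192.168.255.255)
Private (in 192.168.0.0/16)


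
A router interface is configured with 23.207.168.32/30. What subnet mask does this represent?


/30 means 30 network bits, 2 host bits
Binary: 11111111111111111111111111111100
Mask: 255.255.255.252


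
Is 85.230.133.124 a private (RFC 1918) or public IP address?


RFC 1918 private ranges:
  10.0.0.0/8 (10.0.0.0 - 10.255.255.255)
  172.16.0.0/12 (172.16.0.0 - 172.31.255.255)
  192.168.0.0/16 (192.168.0.0 - 192.168.255.255)
Public (not in any RFC 1918 range)


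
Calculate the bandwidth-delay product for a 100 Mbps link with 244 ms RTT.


BDP = bandwidth * RTT
= 100 Mbps * 244 ms
= 100 * 1e6 * 244 / 1000 bits
= 24400000 bits
= 3050000 bytes
= 2978.5156 KB
BDP = 24400000 bits (3050000 bytes)


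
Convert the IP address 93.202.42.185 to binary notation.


93 = 01011101
202 = 11001010
42 = 00101010
185 = 10111001
Binary: 01011101.11001010.00101010.10111001


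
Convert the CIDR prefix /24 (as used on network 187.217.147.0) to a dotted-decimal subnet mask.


/24 means 24 network bits, 8 host bits
Binary: 11111111111111111111111100000000
Mask: 255.255.255.0


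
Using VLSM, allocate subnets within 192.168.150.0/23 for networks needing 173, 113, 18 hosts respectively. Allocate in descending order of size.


173 hosts -> /24 (254 usable): 192.168.150.0/24
113 hosts -> /25 (126 usable): 192.168.151.0/25
18 hosts -> /27 (30 usable): 192.168.151.128/27
Allocation: 192.168.150.0/24 (173 hosts, 254 usable); 192.168.151.0/25 (113 hosts, 126 usable); 192.168.151.128/27 (18 hosts, 30 usable)


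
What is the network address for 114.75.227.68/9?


IP:   01110010.01001011.11100011.01000100
Mask: 11111111.10000000.00000000.00000000
AND operation:
Net:  01110010.00000000.00000000.00000000
Network: 114.0.0.0/9


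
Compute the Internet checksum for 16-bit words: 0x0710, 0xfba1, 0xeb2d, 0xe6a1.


Sum all words (with carry folding):
+ 0x0710 = 0x0710
+ 0xfba1 = 0x02b2
+ 0xeb2d = 0xeddf
+ 0xe6a1 = 0xd481
One's complement: ~0xd481
Checksum = 0x2b7e


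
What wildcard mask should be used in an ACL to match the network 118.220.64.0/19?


Subnet mask: 255.255.224.0
Wildcard = 255.255.255.255 - subnet mask
255 - 255 = 0
255 - 255 = 0
255 - 224 = 31
255 - 0 = 255
Wildcard: 0.0.31.255


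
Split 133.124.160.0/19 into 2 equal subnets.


New prefix = 19 + 1 = 20
Each subnet has 4096 addresses
  133.124.160.0/20
  133.124.176.0/20
Subnets: 133.124.160.0/20, 133.124.176.0/20


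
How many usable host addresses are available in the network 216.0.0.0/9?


Host bits = 32 - 9 = 23
Total addresses = 2^23 = 8388608
Usable = total - 2 (network and broadcast)
Usable hosts: 8388606


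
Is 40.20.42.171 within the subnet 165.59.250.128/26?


Subnet network: 165.59.250.128
Test IP AND mask: 40.20.42.128
No, 40.20.42.171 is not in 165.59.250.128/26


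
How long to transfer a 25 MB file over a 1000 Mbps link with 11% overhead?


Effective throughput = 1000 * (1 - 11/100) = 890 Mbps
File size in Mb = 25 * 8 = 200 Mb
Time = 200 / 890
Time = 0.2247 seconds


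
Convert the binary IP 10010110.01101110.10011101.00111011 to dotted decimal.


10010110 = 150
01101110 = 110
10011101 = 157
00111011 = 59
IP: 150.110.157.59


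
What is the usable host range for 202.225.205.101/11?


Network: 202.224.0.0
Broadcast: 202.255.255.255
First usable = network + 1
Last usable = broadcast - 1
Range: 202.224.0.1 to 202.255.255.254


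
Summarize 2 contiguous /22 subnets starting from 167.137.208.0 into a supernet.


Original prefix: /22
Number of subnets: 2 = 2^1
New prefix = 22 - 1 = 21
Supernet: 167.137.208.0/21


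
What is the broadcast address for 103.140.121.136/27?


Network: 103.140.121.128/27
Host bits = 5
Set all host bits to 1:
Broadcast: 103.140.121.159


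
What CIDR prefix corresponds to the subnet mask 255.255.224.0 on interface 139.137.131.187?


Binary: 11111111.11111111.11100000.00000000
Count leading 1s
Prefix: /19


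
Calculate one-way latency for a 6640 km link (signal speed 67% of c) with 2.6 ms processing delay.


Speed = 0.67 * 3e5 km/s = 201000 km/s
Propagation delay = 6640 / 201000 = 0.033 s = 33.0348 ms
Processing delay = 2.6 ms
Total one-way latency = 35.6348 ms


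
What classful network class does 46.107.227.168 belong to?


First octet: 46
Binary: 00101110
0xxxxxxx -> Class A (1-126)
Class A, default mask 255.0.0.0 (/8)


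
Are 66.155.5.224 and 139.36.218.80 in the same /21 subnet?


Mask: 255.255.248.0
66.155.5.224 AND mask = 66.155.0.0
139.36.218.80 AND mask = 139.36.216.0
No, different subnets (66.155.0.0 vs 139.36.216.0)


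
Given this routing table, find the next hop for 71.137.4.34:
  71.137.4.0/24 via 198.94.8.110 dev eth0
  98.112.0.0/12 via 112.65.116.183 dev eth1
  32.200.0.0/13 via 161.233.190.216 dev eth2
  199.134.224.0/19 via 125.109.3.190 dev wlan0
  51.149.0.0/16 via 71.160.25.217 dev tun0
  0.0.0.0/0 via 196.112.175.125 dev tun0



Longest prefix match for 71.137.4.34:
  /24 71.137.4.0: MATCH
  /12 98.112.0.0: no
  /13 32.200.0.0: no
  /19 199.134.224.0: no
  /16 51.149.0.0: no
  /0 0.0.0.0: MATCH
Selected: next-hop 198.94.8.110 via eth0 (matched /24)


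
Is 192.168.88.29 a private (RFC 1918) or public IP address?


RFC 1918 private ranges:
  10.0.0.0/8 (10.0.0.0 - 10.255.255.255)
  172.16.0.0/12 (172.16.0.0 - 172.31.255.255)
  192.168.0.0/16 (192.168.0.0 - 192.168.255.255)
Private (in 192.168.0.0/16)


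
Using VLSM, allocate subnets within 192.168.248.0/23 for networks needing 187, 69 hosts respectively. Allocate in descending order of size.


187 hosts -> /24 (254 usable): 192.168.248.0/24
69 hosts -> /25 (126 usable): 192.168.249.0/25
Allocation: 192.168.248.0/24 (187 hosts, 254 usable); 192.168.249.0/25 (69 hosts, 126 usable)


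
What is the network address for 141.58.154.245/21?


IP:   10001101.00111010.10011010.11110101
Mask: 11111111.11111111.11111000.00000000
AND operation:
Net:  10001101.00111010.10011000.00000000
Network: 141.58.152.0/21


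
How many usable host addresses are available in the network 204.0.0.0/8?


Host bits = 32 - 8 = 24
Total addresses = 2^24 = 16777216
Usable = total - 2 (network and broadcast)
Usable hosts: 16777214


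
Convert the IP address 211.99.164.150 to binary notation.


211 = 11010011
99 = 01100011
164 = 10100100
150 = 10010110
Binary: 11010011.01100011.10100100.10010110


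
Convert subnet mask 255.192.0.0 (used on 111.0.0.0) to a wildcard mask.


Subnet mask: 255.192.0.0
Wildcard = 255.255.255.255 - subnet mask
255 - 255 = 0
255 - 192 = 63
255 - 0 = 255
255 - 0 = 255
Wildcard: 0.63.255.255


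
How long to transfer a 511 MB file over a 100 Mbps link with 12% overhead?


Effective throughput = 100 * (1 - 12/100) = 88 Mbps
File size in Mb = 511 * 8 = 4088 Mb
Time = 4088 / 88
Time = 46.4545 seconds


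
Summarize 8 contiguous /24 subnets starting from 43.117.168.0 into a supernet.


Original prefix: /24
Number of subnets: 8 = 2^3
New prefix = 24 - 3 = 21
Supernet: 43.117.168.0/21


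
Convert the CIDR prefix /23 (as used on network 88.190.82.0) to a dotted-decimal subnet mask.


/23 means 23 network bits, 9 host bits
Binary: 11111111111111111111111000000000
Mask: 255.255.254.0


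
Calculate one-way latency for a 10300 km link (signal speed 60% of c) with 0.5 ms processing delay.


Speed = 0.6 * 3e5 km/s = 180000 km/s
Propagation delay = 10300 / 180000 = 0.0572 s = 57.2222 ms
Processing delay = 0.5 ms
Total one-way latency = 57.7222 ms


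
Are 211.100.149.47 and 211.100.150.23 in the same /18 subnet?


Mask: 255.255.192.0
211.100.149.47 AND mask = 211.100.128.0
211.100.150.23 AND mask = 211.100.128.0
Yes, same subnet (211.100.128.0)


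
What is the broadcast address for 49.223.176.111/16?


Network: 49.223.0.0/16
Host bits = 16
Set all host bits to 1:
Broadcast: 49.223.255.255


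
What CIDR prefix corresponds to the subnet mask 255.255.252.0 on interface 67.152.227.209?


Binary: 11111111.11111111.11111100.00000000
Count leading 1s
Prefix: /22


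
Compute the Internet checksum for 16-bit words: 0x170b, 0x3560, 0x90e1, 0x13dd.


Sum all words (with carry folding):
+ 0x170b = 0x170b
+ 0x3560 = 0x4c6b
+ 0x90e1 = 0xdd4c
+ 0x13dd = 0xf129
One's complement: ~0xf129
Checksum = 0x0ed6


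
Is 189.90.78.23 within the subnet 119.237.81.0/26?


Subnet network: 119.237.81.0
Test IP AND mask: 189.90.78.0
No, 189.90.78.23 is not in 119.237.81.0/26


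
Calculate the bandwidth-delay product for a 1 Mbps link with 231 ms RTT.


BDP = bandwidth * RTT
= 1 Mbps * 231 ms
= 1 * 1e6 * 231 / 1000 bits
= 231000 bits
= 28875 bytes
= 28.1982 KB
BDP = 231000 bits (28875 bytes)


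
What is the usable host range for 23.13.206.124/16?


Network: 23.13.0.0
Broadcast: 23.13.255.255
First usable = network + 1
Last usable = broadcast - 1
Range: 23.13.0.1 to 23.13.255.254


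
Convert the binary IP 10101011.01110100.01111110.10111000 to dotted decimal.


10101011 = 171
01110100 = 116
01111110 = 126
10111000 = 184
IP: 171.116.126.184


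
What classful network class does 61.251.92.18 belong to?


First octet: 61
Binary: 00111101
0xxxxxxx -> Class A (1-126)
Class A, default mask 255.0.0.0 (/8)


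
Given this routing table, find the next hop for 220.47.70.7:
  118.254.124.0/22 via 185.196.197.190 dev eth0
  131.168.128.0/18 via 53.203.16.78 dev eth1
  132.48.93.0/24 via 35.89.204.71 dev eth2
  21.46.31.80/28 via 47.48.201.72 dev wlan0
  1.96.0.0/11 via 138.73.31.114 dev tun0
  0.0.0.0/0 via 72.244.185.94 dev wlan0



Longest prefix match for 220.47.70.7:
  /22 118.254.124.0: no
  /18 131.168.128.0: no
  /24 132.48.93.0: no
  /28 21.46.31.80: no
  /11 1.96.0.0: no
  /0 0.0.0.0: MATCH
Selected: next-hop 72.244.185.94 via wlan0 (matched /0)


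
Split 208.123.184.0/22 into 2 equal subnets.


New prefix = 22 + 1 = 23
Each subnet has 512 addresses
  208.123.184.0/23
  208.123.186.0/23
Subnets: 208.123.184.0/23, 208.123.186.0/23


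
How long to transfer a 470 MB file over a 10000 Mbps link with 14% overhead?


Effective throughput = 10000 * (1 - 14/100) = 8600 Mbps
File size in Mb = 470 * 8 = 3760 Mb
Time = 3760 / 8600
Time = 0.4372 seconds


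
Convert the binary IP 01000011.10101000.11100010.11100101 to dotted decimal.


01000011 = 67
10101000 = 168
11100010 = 226
11100101 = 229
IP: 67.168.226.229


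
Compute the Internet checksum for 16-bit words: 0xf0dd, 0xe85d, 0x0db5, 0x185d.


Sum all words (with carry folding):
+ 0xf0dd = 0xf0dd
+ 0xe85d = 0xd93b
+ 0x0db5 = 0xe6f0
+ 0x185d = 0xff4d
One's complement: ~0xff4d
Checksum = 0x00b2


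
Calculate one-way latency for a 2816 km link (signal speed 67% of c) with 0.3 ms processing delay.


Speed = 0.67 * 3e5 km/s = 201000 km/s
Propagation delay = 2816 / 201000 = 0.014 s = 14.01 ms
Processing delay = 0.3 ms
Total one-way latency = 14.31 ms


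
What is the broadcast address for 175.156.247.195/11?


Network: 175.128.0.0/11
Host bits = 21
Set all host bits to 1:
Broadcast: 175.159.255.255


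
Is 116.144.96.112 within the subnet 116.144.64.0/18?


Subnet network: 116.144.64.0
Test IP AND mask: 116.144.64.0
Yes, 116.144.96.112 is in 116.144.64.0/18


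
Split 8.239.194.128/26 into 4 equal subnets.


New prefix = 26 + 2 = 28
Each subnet has 16 addresses
  8.239.194.128/28
  8.239.194.144/28
  8.239.194.160/28
  8.239.194.176/28
Subnets: 8.239.194.128/28, 8.239.194.144/28, 8.239.194.160/28, 8.239.194.176/28


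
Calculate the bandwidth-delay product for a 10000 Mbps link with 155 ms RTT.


BDP = bandwidth * RTT
= 10000 Mbps * 155 ms
= 10000 * 1e6 * 155 / 1000 bits
= 1550000000 bits
= 193750000 bytes
= 189208.9844 KB
BDP = 1550000000 bits (193750000 bytes)


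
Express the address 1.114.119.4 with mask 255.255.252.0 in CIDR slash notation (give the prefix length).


Binary: 11111111.11111111.11111100.00000000
Count leading 1s
Prefix: /22


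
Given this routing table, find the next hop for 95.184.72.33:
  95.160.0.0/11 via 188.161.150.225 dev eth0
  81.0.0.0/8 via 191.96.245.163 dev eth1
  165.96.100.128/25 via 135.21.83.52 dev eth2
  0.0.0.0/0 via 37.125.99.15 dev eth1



Longest prefix match for 95.184.72.33:
  /11 95.160.0.0: MATCH
  /8 81.0.0.0: no
  /25 165.96.100.128: no
  /0 0.0.0.0: MATCH
Selected: next-hop 188.161.150.225 via eth0 (matched /11)


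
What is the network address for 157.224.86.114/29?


IP:   10011101.11100000.01010110.01110010
Mask: 11111111.11111111.11111111.11111000
AND operation:
Net:  10011101.11100000.01010110.01110000
Network: 157.224.86.112/29


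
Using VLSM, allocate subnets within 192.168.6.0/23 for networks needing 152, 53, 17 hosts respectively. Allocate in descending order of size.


152 hosts -> /24 (254 usable): 192.168.6.0/24
53 hosts -> /26 (62 usable): 192.168.7.0/26
17 hosts -> /27 (30 usable): 192.168.7.64/27
Allocation: 192.168.6.0/24 (152 hosts, 254 usable); 192.168.7.0/26 (53 hosts, 62 usable); 192.168.7.64/27 (17 hosts, 30 usable)


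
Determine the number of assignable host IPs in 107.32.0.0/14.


Host bits = 32 - 14 = 18
Total addresses = 2^18 = 262144
Usable = total - 2 (network and broadcast)
Usable hosts: 262142


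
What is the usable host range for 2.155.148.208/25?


Network: 2.155.148.128
Broadcast: 2.155.148.255
First usable = network + 1
Last usable = broadcast - 1
Range: 2.155.148.129 to 2.155.148.254


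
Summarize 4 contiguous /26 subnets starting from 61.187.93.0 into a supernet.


Original prefix: /26
Number of subnets: 4 = 2^2
New prefix = 26 - 2 = 24
Supernet: 61.187.93.0/24


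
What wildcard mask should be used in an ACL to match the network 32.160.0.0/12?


Subnet mask: 255.240.0.0
Wildcard = 255.255.255.255 - subnet mask
255 - 255 = 0
255 - 240 = 15
255 - 0 = 255
255 - 0 = 255
Wildcard: 0.15.255.255


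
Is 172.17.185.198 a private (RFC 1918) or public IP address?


RFC 1918 private ranges:
  10.0.0.0/8 (10.0.0.0 - 10.255.255.255)
  172.16.0.0/12 (172.16.0.0 - 172.31.255.255)
  192.168.0.0/16 (192.168.0.0 - 192.168.255.255)
Private (in 172.16.0.0/12)


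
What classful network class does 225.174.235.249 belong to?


First octet: 225
Binary: 11100001
1110xxxx -> Class D (224-239)
Class D (multicast), default mask N/A


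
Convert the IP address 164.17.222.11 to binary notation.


164 = 10100100
17 = 00010001
222 = 11011110
11 = 00001011
Binary: 10100100.00010001.11011110.00001011


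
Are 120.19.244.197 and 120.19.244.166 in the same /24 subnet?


Mask: 255.255.255.0
120.19.244.197 AND mask = 120.19.244.0
120.19.244.166 AND mask = 120.19.244.0
Yes, same subnet (120.19.244.0)


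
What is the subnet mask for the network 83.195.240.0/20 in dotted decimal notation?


/20 means 20 network bits, 12 host bits
Binary: 11111111111111111111000000000000
Mask: 255.255.240.0


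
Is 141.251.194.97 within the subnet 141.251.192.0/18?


Subnet network: 141.251.192.0
Test IP AND mask: 141.251.192.0
Yes, 141.251.194.97 is in 141.251.192.0/18


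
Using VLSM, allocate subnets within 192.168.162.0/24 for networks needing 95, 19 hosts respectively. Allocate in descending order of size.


95 hosts -> /25 (126 usable): 192.168.162.0/25
19 hosts -> /27 (30 usable): 192.168.162.128/27
Allocation: 192.168.162.0/25 (95 hosts, 126 usable); 192.168.162.128/27 (19 hosts, 30 usable)


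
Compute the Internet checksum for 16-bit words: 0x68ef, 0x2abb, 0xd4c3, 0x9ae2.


Sum all words (with carry folding):
+ 0x68ef = 0x68ef
+ 0x2abb = 0x93aa
+ 0xd4c3 = 0x686e
+ 0x9ae2 = 0x0351
One's complement: ~0x0351
Checksum = 0xfcae


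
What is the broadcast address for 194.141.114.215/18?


Network: 194.141.64.0/18
Host bits = 14
Set all host bits to 1:
Broadcast: 194.141.127.255


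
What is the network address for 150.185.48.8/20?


IP:   10010110.10111001.00110000.00001000
Mask: 11111111.11111111.11110000.00000000
AND operation:
Net:  10010110.10111001.00110000.00000000
Network: 150.185.48.0/20


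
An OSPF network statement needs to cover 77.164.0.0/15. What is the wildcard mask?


Subnet mask: 255.254.0.0
Wildcard = 255.255.255.255 - subnet mask
255 - 255 = 0
255 - 254 = 1
255 - 0 = 255
255 - 0 = 255
Wildcard: 0.1.255.255


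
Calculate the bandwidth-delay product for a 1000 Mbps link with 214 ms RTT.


BDP = bandwidth * RTT
= 1000 Mbps * 214 ms
= 1000 * 1e6 * 214 / 1000 bits
= 214000000 bits
= 26750000 bytes
= 26123.0469 KB
BDP = 214000000 bits (26750000 bytes)


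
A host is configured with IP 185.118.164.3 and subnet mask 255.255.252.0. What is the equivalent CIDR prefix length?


Binary: 11111111.11111111.11111100.00000000
Count leading 1s
Prefix: /22


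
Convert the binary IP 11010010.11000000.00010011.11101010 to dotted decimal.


11010010 = 210
11000000 = 192
00010011 = 19
11101010 = 234
IP: 210.192.19.234


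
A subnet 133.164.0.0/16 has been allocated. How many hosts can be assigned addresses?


Host bits = 32 - 16 = 16
Total addresses = 2^16 = 65536
Usable = total - 2 (network and broadcast)
Usable hosts: 65534


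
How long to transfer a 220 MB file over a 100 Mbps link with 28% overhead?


Effective throughput = 100 * (1 - 28/100) = 72 Mbps
File size in Mb = 220 * 8 = 1760 Mb
Time = 1760 / 72
Time = 24.4444 seconds


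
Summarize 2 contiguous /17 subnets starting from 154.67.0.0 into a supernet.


Original prefix: /17
Number of subnets: 2 = 2^1
New prefix = 17 - 1 = 16
Supernet: 154.67.0.0/16


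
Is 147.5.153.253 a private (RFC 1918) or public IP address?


RFC 1918 private ranges:
  10.0.0.0/8 (10.0.0.0 - 10.255.255.255)
  172.16.0.0/12 (172.16.0.0 - 172.31.255.255)
  192.168.0.0/16 (192.168.0.0 - 192.168.255.255)
Public (not in any RFC 1918 range)


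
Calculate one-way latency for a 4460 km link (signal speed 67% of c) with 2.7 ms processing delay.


Speed = 0.67 * 3e5 km/s = 201000 km/s
Propagation delay = 4460 / 201000 = 0.0222 s = 22.1891 ms
Processing delay = 2.7 ms
Total one-way latency = 24.8891 ms


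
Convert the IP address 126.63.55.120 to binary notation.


126 = 01111110
63 = 00111111
55 = 00110111
120 = 01111000
Binary: 01111110.00111111.00110111.01111000


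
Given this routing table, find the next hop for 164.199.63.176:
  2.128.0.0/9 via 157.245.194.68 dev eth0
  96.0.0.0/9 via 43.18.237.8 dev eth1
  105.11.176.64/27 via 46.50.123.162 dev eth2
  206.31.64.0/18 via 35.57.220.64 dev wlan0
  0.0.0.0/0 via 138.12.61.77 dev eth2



Longest prefix match for 164.199.63.176:
  /9 2.128.0.0: no
  /9 96.0.0.0: no
  /27 105.11.176.64: no
  /18 206.31.64.0: no
  /0 0.0.0.0: MATCH
Selected: next-hop 138.12.61.77 via eth2 (matched /0)


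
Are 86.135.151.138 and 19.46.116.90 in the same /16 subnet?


Mask: 255.255.0.0
86.135.151.138 AND mask = 86.135.0.0
19.46.116.90 AND mask = 19.46.0.0
No, different subnets (86.135.0.0 vs 19.46.0.0)


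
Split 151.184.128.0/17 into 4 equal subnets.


New prefix = 17 + 2 = 19
Each subnet has 8192 addresses
  151.184.128.0/19
  151.184.160.0/19
  151.184.192.0/19
  151.184.224.0/19
Subnets: 151.184.128.0/19, 151.184.160.0/19, 151.184.192.0/19, 151.184.224.0/19


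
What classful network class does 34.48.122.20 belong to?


First octet: 34
Binary: 00100010
0xxxxxxx -> Class A (1-126)
Class A, default mask 255.0.0.0 (/8)


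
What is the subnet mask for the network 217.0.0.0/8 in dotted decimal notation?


/8 means 8 network bits, 24 host bits
Binary: 11111111000000000000000000000000
Mask: 255.0.0.0


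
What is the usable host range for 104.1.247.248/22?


Network: 104.1.244.0
Broadcast: 104.1.247.255
First usable = network + 1
Last usable = broadcast - 1
Range: 104.1.244.1 to 104.1.247.254


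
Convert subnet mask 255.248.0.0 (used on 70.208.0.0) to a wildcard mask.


Subnet mask: 255.248.0.0
Wildcard = 255.255.255.255 - subnet mask
255 - 255 = 0
255 - 248 = 7
255 - 0 = 255
255 - 0 = 255
Wildcard: 0.7.255.255


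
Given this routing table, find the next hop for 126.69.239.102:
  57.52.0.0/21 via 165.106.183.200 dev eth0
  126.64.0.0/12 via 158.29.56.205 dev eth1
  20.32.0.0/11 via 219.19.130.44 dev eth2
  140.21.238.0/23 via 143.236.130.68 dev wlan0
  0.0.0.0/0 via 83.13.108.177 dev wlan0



Longest prefix match for 126.69.239.102:
  /21 57.52.0.0: no
  /12 126.64.0.0: MATCH
  /11 20.32.0.0: no
  /23 140.21.238.0: no
  /0 0.0.0.0: MATCH
Selected: next-hop 158.29.56.205 via eth1 (matched /12)


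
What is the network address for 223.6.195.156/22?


IP:   11011111.00000110.11000011.10011100
Mask: 11111111.11111111.11111100.00000000
AND operation:
Net:  11011111.00000110.11000000.00000000
Network: 223.6.192.0/22


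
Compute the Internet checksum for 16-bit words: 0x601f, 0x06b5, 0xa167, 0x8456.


Sum all words (with carry folding):
+ 0x601f = 0x601f
+ 0x06b5 = 0x66d4
+ 0xa167 = 0x083c
+ 0x8456 = 0x8c92
One's complement: ~0x8c92
Checksum = 0x736d


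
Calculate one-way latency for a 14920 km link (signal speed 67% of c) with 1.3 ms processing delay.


Speed = 0.67 * 3e5 km/s = 201000 km/s
Propagation delay = 14920 / 201000 = 0.0742 s = 74.2289 ms
Processing delay = 1.3 ms
Total one-way latency = 75.5289 ms


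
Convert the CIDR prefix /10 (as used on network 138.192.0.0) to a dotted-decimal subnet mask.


/10 means 10 network bits, 22 host bits
Binary: 11111111110000000000000000000000
Mask: 255.192.0.0


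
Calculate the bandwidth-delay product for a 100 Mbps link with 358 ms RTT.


BDP = bandwidth * RTT
= 100 Mbps * 358 ms
= 100 * 1e6 * 358 / 1000 bits
= 35800000 bits
= 4475000 bytes
= 4370.1172 KB
BDP = 35800000 bits (4475000 bytes)


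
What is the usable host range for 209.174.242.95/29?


Network: 209.174.242.88
Broadcast: 209.174.242.95
First usable = network + 1
Last usable = broadcast - 1
Range: 209.174.242.89 to 209.174.242.94


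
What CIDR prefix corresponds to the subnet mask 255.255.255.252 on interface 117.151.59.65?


Binary: 11111111.11111111.11111111.11111100
Count leading 1s
Prefix: /30


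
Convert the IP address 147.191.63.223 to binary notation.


147 = 10010011
191 = 10111111
63 = 00111111
223 = 11011111
Binary: 10010011.10111111.00111111.11011111


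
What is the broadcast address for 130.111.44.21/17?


Network: 130.111.0.0/17
Host bits = 15
Set all host bits to 1:
Broadcast: 130.111.127.255


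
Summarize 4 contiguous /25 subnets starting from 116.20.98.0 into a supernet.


Original prefix: /25
Number of subnets: 4 = 2^2
New prefix = 25 - 2 = 23
Supernet: 116.20.98.0/23


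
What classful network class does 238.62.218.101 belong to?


First octet: 238
Binary: 11101110
1110xxxx -> Class D (224-239)
Class D (multicast), default mask N/A


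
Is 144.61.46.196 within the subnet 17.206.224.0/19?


Subnet network: 17.206.224.0
Test IP AND mask: 144.61.32.0
No, 144.61.46.196 is not in 17.206.224.0/19


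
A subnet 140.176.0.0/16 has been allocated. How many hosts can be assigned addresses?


Host bits = 32 - 16 = 16
Total addresses = 2^16 = 65536
Usable = total - 2 (network and broadcast)
Usable hosts: 65534


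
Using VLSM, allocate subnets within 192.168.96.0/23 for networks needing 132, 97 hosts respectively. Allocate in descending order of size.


132 hosts -> /24 (254 usable): 192.168.96.0/24
97 hosts -> /25 (126 usable): 192.168.97.0/25
Allocation: 192.168.96.0/24 (132 hosts, 254 usable); 192.168.97.0/25 (97 hosts, 126 usable)


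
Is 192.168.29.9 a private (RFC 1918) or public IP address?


RFC 1918 private ranges:
  10.0.0.0/8 (10.0.0.0 - 10.255.255.255)
  172.16.0.0/12 (172.16.0.0 - 172.31.255.255)
  192.168.0.0/16 (192.168.0.0 - 192.168.255.255)
Private (in 192.168.0.0/16)


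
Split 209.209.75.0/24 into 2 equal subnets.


New prefix = 24 + 1 = 25
Each subnet has 128 addresses
  209.209.75.0/25
  209.209.75.128/25
Subnets: 209.209.75.0/25, 209.209.75.128/25


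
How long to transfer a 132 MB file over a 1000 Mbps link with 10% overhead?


Effective throughput = 1000 * (1 - 10/100) = 900 Mbps
File size in Mb = 132 * 8 = 1056 Mb
Time = 1056 / 900
Time = 1.1733 seconds


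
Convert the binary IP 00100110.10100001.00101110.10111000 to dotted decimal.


00100110 = 38
10100001 = 161
00101110 = 46
10111000 = 184
IP: 38.161.46.184


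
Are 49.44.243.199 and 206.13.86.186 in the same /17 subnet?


Mask: 255.255.128.0
49.44.243.199 AND mask = 49.44.128.0
206.13.86.186 AND mask = 206.13.0.0
No, different subnets (49.44.128.0 vs 206.13.0.0)


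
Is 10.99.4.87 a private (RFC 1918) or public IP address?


RFC 1918 private ranges:
  10.0.0.0/8 (10.0.0.0 - 10.255.255.255)
  172.16.0.0/12 (172.16.0.0 - 172.31.255.255)
  192.168.0.0/16 (192.168.0.0 - 192.168.255.255)
Private (in 10.0.0.0/8)


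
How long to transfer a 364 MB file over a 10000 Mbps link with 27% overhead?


Effective throughput = 10000 * (1 - 27/100) = 7300 Mbps
File size in Mb = 364 * 8 = 2912 Mb
Time = 2912 / 7300
Time = 0.3989 seconds


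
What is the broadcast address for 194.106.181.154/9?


Network: 194.0.0.0/9
Host bits = 23
Set all host bits to 1:
Broadcast: 194.127.255.255


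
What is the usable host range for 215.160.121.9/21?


Network: 215.160.120.0
Broadcast: 215.160.127.255
First usable = network + 1
Last usable = broadcast - 1
Range: 215.160.120.1 to 215.160.127.254


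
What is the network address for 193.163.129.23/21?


IP:   11000001.10100011.10000001.00010111
Mask: 11111111.11111111.11111000.00000000
AND operation:
Net:  11000001.10100011.10000000.00000000
Network: 193.163.128.0/21


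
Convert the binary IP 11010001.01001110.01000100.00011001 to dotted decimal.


11010001 = 209
01001110 = 78
01000100 = 68
00011001 = 25
IP: 209.78.68.25


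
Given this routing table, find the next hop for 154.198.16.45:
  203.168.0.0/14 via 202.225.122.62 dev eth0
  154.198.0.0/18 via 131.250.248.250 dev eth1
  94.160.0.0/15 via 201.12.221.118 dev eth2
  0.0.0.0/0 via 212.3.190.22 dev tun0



Longest prefix match for 154.198.16.45:
  /14 203.168.0.0: no
  /18 154.198.0.0: MATCH
  /15 94.160.0.0: no
  /0 0.0.0.0: MATCH
Selected: next-hop 131.250.248.250 via eth1 (matched /18)


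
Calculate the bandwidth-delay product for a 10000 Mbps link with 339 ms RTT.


BDP = bandwidth * RTT
= 10000 Mbps * 339 ms
= 10000 * 1e6 * 339 / 1000 bits
= 3390000000 bits
= 423750000 bytes
= 413818.3594 KB
BDP = 3390000000 bits (423750000 bytes)


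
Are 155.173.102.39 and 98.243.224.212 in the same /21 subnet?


Mask: 255.255.248.0
155.173.102.39 AND mask = 155.173.96.0
98.243.224.212 AND mask = 98.243.224.0
No, different subnets (155.173.96.0 vs 98.243.224.0)


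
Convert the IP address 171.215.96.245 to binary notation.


171 = 10101011
215 = 11010111
96 = 01100000
245 = 11110101
Binary: 10101011.11010111.01100000.11110101


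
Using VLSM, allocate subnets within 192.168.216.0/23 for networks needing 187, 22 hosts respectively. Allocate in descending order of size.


187 hosts -> /24 (254 usable): 192.168.216.0/24
22 hosts -> /27 (30 usable): 192.168.217.0/27
Allocation: 192.168.216.0/24 (187 hosts, 254 usable); 192.168.217.0/27 (22 hosts, 30 usable)
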